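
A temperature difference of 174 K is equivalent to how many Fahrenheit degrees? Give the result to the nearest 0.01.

313.20°F

An interval of 1 K corresponds to 1.8°F.
174 × 1.8 = 313.20.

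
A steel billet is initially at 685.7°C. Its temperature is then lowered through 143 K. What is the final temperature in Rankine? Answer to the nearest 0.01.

1468.53°R

The 143 K change is an interval; Kelvin and Celsius degrees are the same size, so ΔC = -143°C.
Final Celsius temperature: 685.7000 - 143.0000 = 542.7000°C.
In Rankine: 542.7000 × 1.8 + 491.67 = 1468.53°R.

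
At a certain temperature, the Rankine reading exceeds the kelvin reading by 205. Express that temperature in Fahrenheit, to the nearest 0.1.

1.6°F

Let x be the kelvin reading; then the Rankine reading is 1.8·x.
(1.8·x) - x = 205  ⇒  (0.8)·x = 205  ⇒  x = 256.2500 K.
In Celsius: 256.25 - 273.15 = -16.9000°C.
In Fahrenheit: -16.9000 × 1.8 + 32 = 1.6°F.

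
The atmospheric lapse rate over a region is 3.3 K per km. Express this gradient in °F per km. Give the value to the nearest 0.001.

The quantity depends on a temperature interval, so only the ratio of degree sizes applies; the offset between the scales is irrelevant.
A change of 1 K is a change of 1.8°F, so 3.3 × 1.8 = 5.940.

5.940 °F/km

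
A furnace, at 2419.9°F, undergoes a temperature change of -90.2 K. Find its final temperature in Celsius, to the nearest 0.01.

Initial temperature in Celsius: (2419.9 - 32) × 5/9 = 1326.6111°C.
The 90.2 K change is an interval; Kelvin and Celsius degrees are the same size, so ΔC = -90.2°C.
Final Celsius temperature: 1326.6111 - 90.2000 = 1236.4111°C.

1236.41°C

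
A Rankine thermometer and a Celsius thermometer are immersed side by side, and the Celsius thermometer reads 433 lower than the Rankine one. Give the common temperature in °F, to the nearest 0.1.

-100.0°F

Let x be the Rankine reading; then the Celsius reading is 5/9·x - 273.15.
(5/9·x - 273.15) - x = -433  ⇒  (-4/9)·x = -159.85  ⇒  x = 359.6625°R.
In Celsius: (359.6625 - 491.67) × 5/9 = -73.3375°C.
In Fahrenheit: -73.3375 × 1.8 + 32 = -100.0°F.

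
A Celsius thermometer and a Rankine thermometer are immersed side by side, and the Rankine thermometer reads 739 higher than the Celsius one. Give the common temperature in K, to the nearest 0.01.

Let x be the Celsius reading; then the Rankine reading is 1.8·x + 491.67.
(1.8·x + 491.67) - x = 739  ⇒  (0.8)·x = 247.33  ⇒  x = 309.1625°C.
In kelvin: 309.1625 + 273.15 = 582.31 K.

582.31 K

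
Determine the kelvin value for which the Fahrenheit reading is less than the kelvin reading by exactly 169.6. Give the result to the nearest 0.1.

362.6 K

Let K be the kelvin reading. The Fahrenheit reading is F = 1.8·K - 459.67.
Require F - K = -169.6: (0.8)·K - 459.67 = -169.6.
K = (-169.6 + 459.67) / (0.8) = 362.6.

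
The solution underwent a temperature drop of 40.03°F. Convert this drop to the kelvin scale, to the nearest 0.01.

22.24 K

An interval of 1°F corresponds to 5/9 K.
40.03 × 5/9 = 22.24.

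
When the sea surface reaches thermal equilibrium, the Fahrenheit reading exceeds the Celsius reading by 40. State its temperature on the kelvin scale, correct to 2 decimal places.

283.15 K

Let x be the Fahrenheit reading; then the Celsius reading is 5/9·x - 17.7778.
(5/9·x - 17.7778) - x = -40  ⇒  (-4/9)·x = -22.2222  ⇒  x = 50.0000°F.
In Celsius: (50 - 32) × 5/9 = 10.0000°C.
In kelvin: 10.0000 + 273.15 = 283.15 K.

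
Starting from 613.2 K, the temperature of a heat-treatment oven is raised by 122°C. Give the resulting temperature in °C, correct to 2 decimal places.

Initial temperature in Celsius: 613.2 - 273.15 = 340.0500°C.
Final Celsius temperature: 340.0500 + 122.0000 = 462.0500°C.

462.05°C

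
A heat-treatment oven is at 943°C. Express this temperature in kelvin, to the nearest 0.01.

In kelvin: 943.0000 + 273.15 = 1216.15 K.

1216.15 K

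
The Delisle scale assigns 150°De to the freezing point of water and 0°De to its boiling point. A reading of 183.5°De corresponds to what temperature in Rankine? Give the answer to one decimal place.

Linear interpolation between the fixed points: C = (183.5 - 150) × 100 / (0 - 150) = -22.3333°C.
Then -22.3333 × 1.8 + 491.67 = 451.5°R.

451.5°R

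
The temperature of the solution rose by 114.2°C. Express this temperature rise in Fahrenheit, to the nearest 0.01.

An interval of 1°C corresponds to 1.8°F.
114.2 × 1.8 = 205.56.

205.56°F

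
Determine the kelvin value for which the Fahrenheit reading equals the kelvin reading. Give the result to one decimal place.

Let K be the kelvin reading. The Fahrenheit reading is F = 1.8·K - 459.67.
Set F = K: 1.8·K - 459.67 = K.
(0.8)·K = 459.67  ⇒  K = 574.6.

574.6 K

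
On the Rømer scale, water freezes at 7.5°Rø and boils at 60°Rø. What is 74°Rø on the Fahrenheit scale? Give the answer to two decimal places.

260.00°F

Linear interpolation between the fixed points: C = (74 - 7.5) × 100 / (60 - 7.5) = 126.6667°C.
Then 126.6667 × 1.8 + 32 = 260.00°F.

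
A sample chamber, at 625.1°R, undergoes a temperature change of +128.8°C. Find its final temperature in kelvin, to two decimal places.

Initial temperature in Celsius: (625.1 - 491.67) × 5/9 = 74.1278°C.
Final Celsius temperature: 74.1278 + 128.8000 = 202.9278°C.
In kelvin: 202.9278 + 273.15 = 476.08 K.

476.08 K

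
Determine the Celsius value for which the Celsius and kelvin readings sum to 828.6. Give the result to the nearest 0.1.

Let C be the Celsius reading. The kelvin reading is K = 1·C + 273.15.
Require C + K = 828.6: (2)·C + 273.15 = 828.6.
C = (828.6 - 273.15) / (2) = 277.7.

277.7°C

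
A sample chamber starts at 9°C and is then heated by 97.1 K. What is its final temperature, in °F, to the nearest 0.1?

The 97.1 K change is an interval; Kelvin and Celsius degrees are the same size, so ΔC = +97.1°C.
Final Celsius temperature: 9.0000 + 97.1000 = 106.1000°C.
In Fahrenheit: 106.1000 × 1.8 + 32 = 223.0°F.

223.0°F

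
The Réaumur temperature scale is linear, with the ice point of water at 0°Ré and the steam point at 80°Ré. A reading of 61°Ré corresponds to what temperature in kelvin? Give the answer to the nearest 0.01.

Linear interpolation between the fixed points: C = (61 - 0) × 100 / (80 - 0) = 76.2500°C.
Then 76.2500 + 273.15 = 349.40 K.

349.40 K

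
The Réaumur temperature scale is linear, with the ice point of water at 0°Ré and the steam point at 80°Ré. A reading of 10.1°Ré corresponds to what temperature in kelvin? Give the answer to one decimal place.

285.8 K

Linear interpolation between the fixed points: C = (10.1 - 0) × 100 / (80 - 0) = 12.6250°C.
Then 12.6250 + 273.15 = 285.8 K.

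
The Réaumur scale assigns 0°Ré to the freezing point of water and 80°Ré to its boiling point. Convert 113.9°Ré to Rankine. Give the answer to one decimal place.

747.9°R

Linear interpolation between the fixed points: C = (113.9 - 0) × 100 / (80 - 0) = 142.3750°C.
Then 142.3750 × 1.8 + 491.67 = 747.9°R.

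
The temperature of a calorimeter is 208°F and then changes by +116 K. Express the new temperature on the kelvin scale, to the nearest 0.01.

Initial temperature in Celsius: (208 - 32) × 5/9 = 97.7778°C.
The 116 K change is an interval; Kelvin and Celsius degrees are the same size, so ΔC = +116°C.
Final Celsius temperature: 97.7778 + 116.0000 = 213.7778°C.
In kelvin: 213.7778 + 273.15 = 486.93 K.

486.93 K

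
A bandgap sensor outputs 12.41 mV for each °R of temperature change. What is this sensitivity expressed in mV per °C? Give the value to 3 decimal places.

22.338 mV per °C

Since only a temperature interval is involved, the additive offset between the scales drops out.
A change of 1°C is a change of 1.8°R, so per °C the value is 12.41 × 1.8 = 22.338.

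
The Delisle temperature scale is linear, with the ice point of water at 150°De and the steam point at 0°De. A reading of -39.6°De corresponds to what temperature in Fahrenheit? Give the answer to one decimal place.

Linear interpolation between the fixed points: C = (-39.6 - 150) × 100 / (0 - 150) = 126.4000°C.
Then 126.4000 × 1.8 + 32 = 259.5°F.

259.5°F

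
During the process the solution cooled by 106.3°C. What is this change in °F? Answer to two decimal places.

191.34°F

Only the scale ratio 1.8 matters for a change in temperature.
106.3 × 1.8 = 191.34.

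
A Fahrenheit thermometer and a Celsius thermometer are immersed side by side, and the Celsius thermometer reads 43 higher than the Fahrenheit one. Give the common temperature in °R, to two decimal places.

322.92°R

Let x be the Fahrenheit reading; then the Celsius reading is 5/9·x - 17.7778.
(5/9·x - 17.7778) - x = 43  ⇒  (-4/9)·x = 60.7778  ⇒  x = -136.7500°F.
In Celsius: (-136.75 - 32) × 5/9 = -93.7500°C.
In Rankine: -93.7500 × 1.8 + 491.67 = 322.92°R.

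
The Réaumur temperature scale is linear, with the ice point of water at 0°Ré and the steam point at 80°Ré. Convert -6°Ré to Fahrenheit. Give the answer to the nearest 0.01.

18.50°F

Linear interpolation between the fixed points: C = (-6 - 0) × 100 / (80 - 0) = -7.5000°C.
Then -7.5000 × 1.8 + 32 = 18.50°F.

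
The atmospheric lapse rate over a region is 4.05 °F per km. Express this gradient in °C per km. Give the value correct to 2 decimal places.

The quantity depends on a temperature interval, so only the ratio of degree sizes applies; the offset between the scales is irrelevant.
A change of 1°F is a change of 5/9°C, so 4.05 × 5/9 = 2.25.

2.25 °C/km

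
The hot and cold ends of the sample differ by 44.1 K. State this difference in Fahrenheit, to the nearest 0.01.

Only the scale ratio 1.8 matters for a change in temperature.
44.1 × 1.8 = 79.38.

79.38°F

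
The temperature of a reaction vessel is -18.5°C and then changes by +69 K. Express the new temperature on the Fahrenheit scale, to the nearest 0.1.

The 69 K change is an interval; Kelvin and Celsius degrees are the same size, so ΔC = +69°C.
Final Celsius temperature: -18.5000 + 69.0000 = 50.5000°C.
In Fahrenheit: 50.5000 × 1.8 + 32 = 122.9°F.

122.9°F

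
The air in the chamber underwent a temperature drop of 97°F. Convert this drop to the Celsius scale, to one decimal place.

An interval of 1°F corresponds to 5/9°C.
97 × 5/9 = 53.9.

53.9°C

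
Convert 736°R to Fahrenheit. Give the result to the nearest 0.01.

In Celsius: (736 - 491.67) × 5/9 = 135.7389°C.
In Fahrenheit: 135.7389 × 1.8 + 32 = 276.33°F.

276.33°F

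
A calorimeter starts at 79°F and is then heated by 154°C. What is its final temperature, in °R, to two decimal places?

815.87°R

Initial temperature in Celsius: (79 - 32) × 5/9 = 26.1111°C.
Final Celsius temperature: 26.1111 + 154.0000 = 180.1111°C.
In Rankine: 180.1111 × 1.8 + 491.67 = 815.87°R.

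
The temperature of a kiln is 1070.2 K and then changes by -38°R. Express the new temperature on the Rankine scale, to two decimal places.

Initial temperature in Celsius: 1070.2 - 273.15 = 797.0500°C.
The 38°R change is an interval, so only the factor 5/9 applies: -38 × 5/9 = -21.1111°C.
Final Celsius temperature: 797.0500 - 21.1111 = 775.9389°C.
In Rankine: 775.9389 × 1.8 + 491.67 = 1888.36°R.

1888.36°R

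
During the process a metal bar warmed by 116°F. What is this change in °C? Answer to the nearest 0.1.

Only the scale ratio 5/9 matters for a change in temperature.
116 × 5/9 = 64.4.

64.4°C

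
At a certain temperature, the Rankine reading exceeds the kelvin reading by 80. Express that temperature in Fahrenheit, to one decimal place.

Let x be the kelvin reading; then the Rankine reading is 1.8·x.
(1.8·x) - x = 80  ⇒  (0.8)·x = 80  ⇒  x = 100.0000 K.
In Celsius: 100 - 273.15 = -173.1500°C.
In Fahrenheit: -173.1500 × 1.8 + 32 = -279.7°F.

-279.7°F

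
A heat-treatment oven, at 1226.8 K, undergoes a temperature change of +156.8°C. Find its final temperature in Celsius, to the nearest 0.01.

Initial temperature in Celsius: 1226.8 - 273.15 = 953.6500°C.
Final Celsius temperature: 953.6500 + 156.8000 = 1110.4500°C.

1110.45°C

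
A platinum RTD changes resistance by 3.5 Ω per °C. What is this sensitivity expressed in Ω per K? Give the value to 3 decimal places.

3.500 Ω per K

The quantity depends on a temperature interval, so only the ratio of degree sizes applies; the offset between the scales is irrelevant.
A change of 1 K is a change of 1°C, so per K the value is 3.5 × 1 = 3.500.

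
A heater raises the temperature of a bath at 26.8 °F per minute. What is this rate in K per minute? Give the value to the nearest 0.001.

The quantity depends on a temperature interval, so only the ratio of degree sizes applies; the offset between the scales is irrelevant.
A change of 1°F is a change of 5/9 K, so 26.8 × 5/9 = 14.889.

14.889 K/minute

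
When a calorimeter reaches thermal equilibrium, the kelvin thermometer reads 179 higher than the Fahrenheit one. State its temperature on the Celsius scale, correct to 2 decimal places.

Let x be the Fahrenheit reading; then the kelvin reading is 5/9·x + 255.372.
(5/9·x + 255.372) - x = 179  ⇒  (-4/9)·x = -76.3722  ⇒  x = 171.8375°F.
In Celsius: (171.8375 - 32) × 5/9 = 77.69°C.

77.69°C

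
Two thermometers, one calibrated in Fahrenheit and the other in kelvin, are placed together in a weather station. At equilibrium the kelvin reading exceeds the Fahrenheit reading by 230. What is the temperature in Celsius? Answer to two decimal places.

13.94°C

Let x be the Fahrenheit reading; then the kelvin reading is 5/9·x + 255.372.
(5/9·x + 255.372) - x = 230  ⇒  (-4/9)·x = -25.3722  ⇒  x = 57.0875°F.
In Celsius: (57.0875 - 32) × 5/9 = 13.94°C.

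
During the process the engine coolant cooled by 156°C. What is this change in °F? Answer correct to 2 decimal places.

280.80°F

An interval of 1°C corresponds to 1.8°F.
156 × 1.8 = 280.80.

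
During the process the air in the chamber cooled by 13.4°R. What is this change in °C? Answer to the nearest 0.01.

7.44°C

For a temperature interval the offset drops out; only the factor 5/9 applies.
13.4 × 5/9 = 7.44.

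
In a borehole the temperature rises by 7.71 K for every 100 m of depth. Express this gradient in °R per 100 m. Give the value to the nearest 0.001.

13.878 °R/100 m

The quantity depends on a temperature interval, so only the ratio of degree sizes applies; the offset between the scales is irrelevant.
A change of 1 K is a change of 1.8°R, so 7.71 × 1.8 = 13.878.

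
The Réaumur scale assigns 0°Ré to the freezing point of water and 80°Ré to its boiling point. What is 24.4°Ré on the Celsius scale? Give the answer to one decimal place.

30.5°C

Linear interpolation between the fixed points: C = (24.4 - 0) × 100 / (80 - 0) = 30.5000°C.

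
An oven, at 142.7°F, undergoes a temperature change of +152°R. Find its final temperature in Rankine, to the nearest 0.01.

754.37°R

Initial temperature in Celsius: (142.7 - 32) × 5/9 = 61.5000°C.
The 152°R change is an interval, so only the factor 5/9 applies: +152 × 5/9 = +84.4444°C.
Final Celsius temperature: 61.5000 + 84.4444 = 145.9444°C.
In Rankine: 145.9444 × 1.8 + 491.67 = 754.37°R.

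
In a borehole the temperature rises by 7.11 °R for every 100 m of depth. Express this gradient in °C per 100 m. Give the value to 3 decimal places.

3.950 °C/100 m

Since only a temperature interval is involved, the additive offset between the scales drops out.
A change of 1°R is a change of 5/9°C, so 7.11 × 5/9 = 3.950.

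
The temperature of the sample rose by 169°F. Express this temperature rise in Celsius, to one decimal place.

Only the scale ratio 5/9 matters for a change in temperature.
169 × 5/9 = 93.9.

93.9°C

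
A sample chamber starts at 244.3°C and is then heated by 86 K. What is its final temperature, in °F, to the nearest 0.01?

The 86 K change is an interval; Kelvin and Celsius degrees are the same size, so ΔC = +86°C.
Final Celsius temperature: 244.3000 + 86.0000 = 330.3000°C.
In Fahrenheit: 330.3000 × 1.8 + 32 = 626.54°F.

626.54°F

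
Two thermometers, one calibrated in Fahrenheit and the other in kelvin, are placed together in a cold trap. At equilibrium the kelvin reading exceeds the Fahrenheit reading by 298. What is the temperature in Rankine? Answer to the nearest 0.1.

363.8°R

Let x be the Fahrenheit reading; then the kelvin reading is 5/9·x + 255.372.
(5/9·x + 255.372) - x = 298  ⇒  (-4/9)·x = 42.6278  ⇒  x = -95.9125°F.
In Celsius: (-95.9125 - 32) × 5/9 = -71.0625°C.
In Rankine: -71.0625 × 1.8 + 491.67 = 363.8°R.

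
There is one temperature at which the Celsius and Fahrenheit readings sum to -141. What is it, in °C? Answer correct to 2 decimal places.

-61.79°C

Let C be the Celsius reading. The Fahrenheit reading is F = 1.8·C + 32.
Require C + F = -141: (2.8)·C + 32 = -141.
C = (-141 - 32) / (2.8) = -61.79.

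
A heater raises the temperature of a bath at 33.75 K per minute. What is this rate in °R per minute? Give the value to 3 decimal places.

Since only a temperature interval is involved, the additive offset between the scales drops out.
A change of 1 K is a change of 1.8°R, so 33.75 × 1.8 = 60.750.

60.750 °R/minute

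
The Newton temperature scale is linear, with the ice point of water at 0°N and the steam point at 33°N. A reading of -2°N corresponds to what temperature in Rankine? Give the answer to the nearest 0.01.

480.76°R

Linear interpolation between the fixed points: C = (-2 - 0) × 100 / (33 - 0) = -6.0606°C.
Then -6.0606 × 1.8 + 491.67 = 480.76°R.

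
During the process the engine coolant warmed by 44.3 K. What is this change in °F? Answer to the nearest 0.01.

79.74°F

Only the scale ratio 1.8 matters for a change in temperature.
44.3 × 1.8 = 79.74.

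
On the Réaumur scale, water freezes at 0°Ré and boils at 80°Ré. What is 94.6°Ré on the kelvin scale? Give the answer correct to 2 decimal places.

Linear interpolation between the fixed points: C = (94.6 - 0) × 100 / (80 - 0) = 118.2500°C.
Then 118.2500 + 273.15 = 391.40 K.

391.40 K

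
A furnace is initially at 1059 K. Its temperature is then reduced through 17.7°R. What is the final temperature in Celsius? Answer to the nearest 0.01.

776.02°C

Initial temperature in Celsius: 1059 - 273.15 = 785.8500°C.
The 17.7°R change is an interval, so only the factor 5/9 applies: -17.7 × 5/9 = -9.8333°C.
Final Celsius temperature: 785.8500 - 9.8333 = 776.0167°C.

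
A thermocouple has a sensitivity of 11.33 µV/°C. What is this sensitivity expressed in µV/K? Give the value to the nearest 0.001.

The quantity depends on a temperature interval, so only the ratio of degree sizes applies; the offset between the scales is irrelevant.
A change of 1 K is a change of 1°C, so per K the value is 11.33 × 1 = 11.330.

11.330 µV/K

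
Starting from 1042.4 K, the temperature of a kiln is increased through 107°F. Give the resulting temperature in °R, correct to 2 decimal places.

1983.32°R

Initial temperature in Celsius: 1042.4 - 273.15 = 769.2500°C.
The 107°F change is an interval, so only the factor 5/9 applies: +107 × 5/9 = +59.4444°C.
Final Celsius temperature: 769.2500 + 59.4444 = 828.6944°C.
In Rankine: 828.6944 × 1.8 + 491.67 = 1983.32°R.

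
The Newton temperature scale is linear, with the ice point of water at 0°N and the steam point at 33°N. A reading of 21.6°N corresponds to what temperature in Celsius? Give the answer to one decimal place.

Linear interpolation between the fixed points: C = (21.6 - 0) × 100 / (33 - 0) = 65.4545°C.

65.5°C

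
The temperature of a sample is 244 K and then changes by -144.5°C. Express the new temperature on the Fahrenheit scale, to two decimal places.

-280.57°F

Initial temperature in Celsius: 244 - 273.15 = -29.1500°C.
Final Celsius temperature: -29.1500 - 144.5000 = -173.6500°C.
In Fahrenheit: -173.6500 × 1.8 + 32 = -280.57°F.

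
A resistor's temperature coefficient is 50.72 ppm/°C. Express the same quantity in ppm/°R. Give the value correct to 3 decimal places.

28.178 ppm/°R

The quantity depends on a temperature interval, so only the ratio of degree sizes applies; the offset between the scales is irrelevant.
A change of 1°R is a change of 5/9°C, so per °R the value is 50.72 × 5/9 = 28.178.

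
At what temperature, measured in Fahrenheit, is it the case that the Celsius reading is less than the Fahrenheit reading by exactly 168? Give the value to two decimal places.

338.00°F

Let F be the Fahrenheit reading. The Celsius reading is C = 5/9·F - 17.7778.
Require C - F = -168: (-4/9)·F - 17.7778 = -168.
F = (-168 + 17.7778) / (-4/9) = 338.00.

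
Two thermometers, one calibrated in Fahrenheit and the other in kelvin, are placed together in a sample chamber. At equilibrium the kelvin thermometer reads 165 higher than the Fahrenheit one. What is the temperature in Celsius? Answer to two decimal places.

Let x be the Fahrenheit reading; then the kelvin reading is 5/9·x + 255.372.
(5/9·x + 255.372) - x = 165  ⇒  (-4/9)·x = -90.3722  ⇒  x = 203.3375°F.
In Celsius: (203.3375 - 32) × 5/9 = 95.19°C.

95.19°C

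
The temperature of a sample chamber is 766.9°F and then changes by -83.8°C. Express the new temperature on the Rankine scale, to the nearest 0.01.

Initial temperature in Celsius: (766.9 - 32) × 5/9 = 408.2778°C.
Final Celsius temperature: 408.2778 - 83.8000 = 324.4778°C.
In Rankine: 324.4778 × 1.8 + 491.67 = 1075.73°R.

1075.73°R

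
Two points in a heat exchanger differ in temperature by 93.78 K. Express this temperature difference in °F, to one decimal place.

168.8°F

For a temperature interval the offset drops out; only the factor 1.8 applies.
93.78 × 1.8 = 168.8.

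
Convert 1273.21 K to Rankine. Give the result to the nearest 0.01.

2291.78°R

In Celsius: 1273.21 - 273.15 = 1000.0600°C.
In Rankine: 1000.0600 × 1.8 + 491.67 = 2291.78°R.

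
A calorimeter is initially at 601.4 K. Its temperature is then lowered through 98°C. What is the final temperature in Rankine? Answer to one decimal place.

Initial temperature in Celsius: 601.4 - 273.15 = 328.2500°C.
Final Celsius temperature: 328.2500 - 98.0000 = 230.2500°C.
In Rankine: 230.2500 × 1.8 + 491.67 = 906.1°R.

906.1°R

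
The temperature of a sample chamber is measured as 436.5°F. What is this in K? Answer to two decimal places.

In Celsius: (436.5 - 32) × 5/9 = 224.7222°C.
In kelvin: 224.7222 + 273.15 = 497.87 K.

497.87 K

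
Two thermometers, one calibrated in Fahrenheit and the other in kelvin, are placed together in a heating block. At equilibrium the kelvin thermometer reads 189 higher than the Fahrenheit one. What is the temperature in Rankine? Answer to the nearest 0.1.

Let x be the Fahrenheit reading; then the kelvin reading is 5/9·x + 255.372.
(5/9·x + 255.372) - x = 189  ⇒  (-4/9)·x = -66.3722  ⇒  x = 149.3375°F.
In Celsius: (149.3375 - 32) × 5/9 = 65.1875°C.
In Rankine: 65.1875 × 1.8 + 491.67 = 609.0°R.

609.0°R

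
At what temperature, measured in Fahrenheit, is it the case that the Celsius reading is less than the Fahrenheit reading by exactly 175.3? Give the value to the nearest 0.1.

Let F be the Fahrenheit reading. The Celsius reading is C = 5/9·F - 17.7778.
Require C - F = -175.3: (-4/9)·F - 17.7778 = -175.3.
F = (-175.3 + 17.7778) / (-4/9) = 354.4.

354.4°F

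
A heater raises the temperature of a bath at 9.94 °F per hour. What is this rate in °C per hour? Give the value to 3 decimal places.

5.522 °C/hour

Since only a temperature interval is involved, the additive offset between the scales drops out.
A change of 1°F is a change of 5/9°C, so 9.94 × 5/9 = 5.522.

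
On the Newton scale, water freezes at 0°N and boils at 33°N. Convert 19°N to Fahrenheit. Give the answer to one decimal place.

Linear interpolation between the fixed points: C = (19 - 0) × 100 / (33 - 0) = 57.5758°C.
Then 57.5758 × 1.8 + 32 = 135.6°F.

135.6°F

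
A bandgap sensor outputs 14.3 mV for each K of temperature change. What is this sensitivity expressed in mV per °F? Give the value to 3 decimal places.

Since only a temperature interval is involved, the additive offset between the scales drops out.
A change of 1°F is a change of 5/9 K, so per °F the value is 14.3 × 5/9 = 7.944.

7.944 mV per °F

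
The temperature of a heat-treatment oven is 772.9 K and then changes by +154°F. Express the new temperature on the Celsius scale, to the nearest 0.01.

585.31°C

Initial temperature in Celsius: 772.9 - 273.15 = 499.7500°C.
The 154°F change is an interval, so only the factor 5/9 applies: +154 × 5/9 = +85.5556°C.
Final Celsius temperature: 499.7500 + 85.5556 = 585.3056°C.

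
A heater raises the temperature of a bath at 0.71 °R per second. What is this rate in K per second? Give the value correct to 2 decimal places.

0.39 K/second

The quantity depends on a temperature interval, so only the ratio of degree sizes applies; the offset between the scales is irrelevant.
A change of 1°R is a change of 5/9 K, so 0.71 × 5/9 = 0.39.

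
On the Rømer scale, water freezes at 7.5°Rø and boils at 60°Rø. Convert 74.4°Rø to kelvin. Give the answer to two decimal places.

400.58 K

Linear interpolation between the fixed points: C = (74.4 - 7.5) × 100 / (60 - 7.5) = 127.4286°C.
Then 127.4286 + 273.15 = 400.58 K.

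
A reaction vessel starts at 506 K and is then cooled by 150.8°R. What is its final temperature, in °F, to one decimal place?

300.3°F

Initial temperature in Celsius: 506 - 273.15 = 232.8500°C.
The 150.8°R change is an interval, so only the factor 5/9 applies: -150.8 × 5/9 = -83.7778°C.
Final Celsius temperature: 232.8500 - 83.7778 = 149.0722°C.
In Fahrenheit: 149.0722 × 1.8 + 32 = 300.3°F.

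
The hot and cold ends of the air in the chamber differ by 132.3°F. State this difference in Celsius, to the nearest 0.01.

73.50°C

For a temperature interval the offset drops out; only the factor 5/9 applies.
132.3 × 5/9 = 73.50.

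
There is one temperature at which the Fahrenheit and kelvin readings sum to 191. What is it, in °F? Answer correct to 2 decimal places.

Let F be the Fahrenheit reading. The kelvin reading is K = 5/9·F + 255.372.
Require F + K = 191: (14/9)·F + 255.372 = 191.
F = (191 - 255.372) / (14/9) = -41.38.

-41.38°F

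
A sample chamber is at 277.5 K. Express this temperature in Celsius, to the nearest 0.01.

4.35°C

In Celsius: 277.5 - 273.15 = 4.3500°C.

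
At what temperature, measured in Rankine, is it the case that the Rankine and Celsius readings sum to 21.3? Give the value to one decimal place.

189.3°R

Let R be the Rankine reading. The Celsius reading is C = 5/9·R - 273.15.
Require R + C = 21.3: (14/9)·R - 273.15 = 21.3.
R = (21.3 + 273.15) / (14/9) = 189.3.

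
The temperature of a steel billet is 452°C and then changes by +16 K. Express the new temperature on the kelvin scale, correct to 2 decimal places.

The 16 K change is an interval; Kelvin and Celsius degrees are the same size, so ΔC = +16°C.
Final Celsius temperature: 452.0000 + 16.0000 = 468.0000°C.
In kelvin: 468.0000 + 273.15 = 741.15 K.

741.15 K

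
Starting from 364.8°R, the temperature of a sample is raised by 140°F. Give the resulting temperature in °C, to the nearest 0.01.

7.29°C

Initial temperature in Celsius: (364.8 - 491.67) × 5/9 = -70.4833°C.
The 140°F change is an interval, so only the factor 5/9 applies: +140 × 5/9 = +77.7778°C.
Final Celsius temperature: -70.4833 + 77.7778 = 7.2944°C.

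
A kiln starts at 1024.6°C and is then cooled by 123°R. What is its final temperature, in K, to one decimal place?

The 123°R change is an interval, so only the factor 5/9 applies: -123 × 5/9 = -68.3333°C.
Final Celsius temperature: 1024.6000 - 68.3333 = 956.2667°C.
In kelvin: 956.2667 + 273.15 = 1229.4 K.

1229.4 K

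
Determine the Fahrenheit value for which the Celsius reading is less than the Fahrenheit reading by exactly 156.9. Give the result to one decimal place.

313.0°F

Let F be the Fahrenheit reading. The Celsius reading is C = 5/9·F - 17.7778.
Require C - F = -156.9: (-4/9)·F - 17.7778 = -156.9.
F = (-156.9 + 17.7778) / (-4/9) = 313.0.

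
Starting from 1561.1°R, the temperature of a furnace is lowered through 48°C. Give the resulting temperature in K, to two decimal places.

819.28 K

Initial temperature in Celsius: (1561.1 - 491.67) × 5/9 = 594.1278°C.
Final Celsius temperature: 594.1278 - 48.0000 = 546.1278°C.
In kelvin: 546.1278 + 273.15 = 819.28 K.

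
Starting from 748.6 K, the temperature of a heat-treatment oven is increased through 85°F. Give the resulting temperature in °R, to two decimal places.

Initial temperature in Celsius: 748.6 - 273.15 = 475.4500°C.
The 85°F change is an interval, so only the factor 5/9 applies: +85 × 5/9 = +47.2222°C.
Final Celsius temperature: 475.4500 + 47.2222 = 522.6722°C.
In Rankine: 522.6722 × 1.8 + 491.67 = 1432.48°R.

1432.48°R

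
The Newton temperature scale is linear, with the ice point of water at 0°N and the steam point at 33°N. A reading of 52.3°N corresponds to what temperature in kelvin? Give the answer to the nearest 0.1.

431.6 K

Linear interpolation between the fixed points: C = (52.3 - 0) × 100 / (33 - 0) = 158.4848°C.
Then 158.4848 + 273.15 = 431.6 K.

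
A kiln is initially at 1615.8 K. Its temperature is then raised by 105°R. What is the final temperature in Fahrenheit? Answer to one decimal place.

Initial temperature in Celsius: 1615.8 - 273.15 = 1342.6500°C.
The 105°R change is an interval, so only the factor 5/9 applies: +105 × 5/9 = +58.3333°C.
Final Celsius temperature: 1342.6500 + 58.3333 = 1400.9833°C.
In Fahrenheit: 1400.9833 × 1.8 + 32 = 2553.8°F.

2553.8°F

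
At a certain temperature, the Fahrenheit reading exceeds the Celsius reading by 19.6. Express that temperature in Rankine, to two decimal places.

463.77°R

Let x be the Fahrenheit reading; then the Celsius reading is 5/9·x - 17.7778.
(5/9·x - 17.7778) - x = -19.6  ⇒  (-4/9)·x = -82/45  ⇒  x = 4.1000°F.
In Celsius: (4.1 - 32) × 5/9 = -15.5000°C.
In Rankine: -15.5000 × 1.8 + 491.67 = 463.77°R.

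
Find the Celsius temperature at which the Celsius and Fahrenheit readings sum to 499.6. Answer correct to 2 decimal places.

Let C be the Celsius reading. The Fahrenheit reading is F = 1.8·C + 32.
Require C + F = 499.6: (2.8)·C + 32 = 499.6.
C = (499.6 - 32) / (2.8) = 167.00.

167.00°C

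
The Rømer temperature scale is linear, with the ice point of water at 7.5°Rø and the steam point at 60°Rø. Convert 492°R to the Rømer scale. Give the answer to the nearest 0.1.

7.6°Rø

First in Celsius: (492 - 491.67) × 5/9 = 0.1833°C.
Linearly onto the Rømer scale: 7.5 + (0.1833 / 100) × (60 - 7.5) = 7.6°Rø.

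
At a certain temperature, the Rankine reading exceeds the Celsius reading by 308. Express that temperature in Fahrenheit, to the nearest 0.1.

Let x be the Rankine reading; then the Celsius reading is 5/9·x - 273.15.
(5/9·x - 273.15) - x = -308  ⇒  (-4/9)·x = -34.85  ⇒  x = 78.4125°R.
In Celsius: (78.4125 - 491.67) × 5/9 = -229.5875°C.
In Fahrenheit: -229.5875 × 1.8 + 32 = -381.3°F.

-381.3°F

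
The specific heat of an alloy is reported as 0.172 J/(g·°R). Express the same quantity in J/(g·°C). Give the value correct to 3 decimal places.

0.310 J/(g·°C)

Since only a temperature interval is involved, the additive offset between the scales drops out.
A change of 1°C is a change of 1.8°R, so per °C the value is 0.172 × 1.8 = 0.310.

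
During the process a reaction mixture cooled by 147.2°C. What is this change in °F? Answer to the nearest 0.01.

264.96°F

For a temperature interval the offset drops out; only the factor 1.8 applies.
147.2 × 1.8 = 264.96.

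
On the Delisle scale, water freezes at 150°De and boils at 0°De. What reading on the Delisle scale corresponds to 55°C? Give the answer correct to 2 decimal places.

Linearly onto the Delisle scale: 150 + (55.0000 / 100) × (0 - 150) = 67.50°De.

67.50°De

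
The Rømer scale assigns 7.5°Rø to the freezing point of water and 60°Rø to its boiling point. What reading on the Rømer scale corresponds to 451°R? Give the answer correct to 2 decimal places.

First in Celsius: (451 - 491.67) × 5/9 = -22.5944°C.
Linearly onto the Rømer scale: 7.5 + (-22.5944 / 100) × (60 - 7.5) = -4.36°Rø.

-4.36°Rø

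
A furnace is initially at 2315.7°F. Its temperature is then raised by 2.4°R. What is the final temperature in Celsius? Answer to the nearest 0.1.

Initial temperature in Celsius: (2315.7 - 32) × 5/9 = 1268.7222°C.
The 2.4°R change is an interval, so only the factor 5/9 applies: +2.4 × 5/9 = +1.3333°C.
Final Celsius temperature: 1268.7222 + 1.3333 = 1270.0556°C.

1270.1°C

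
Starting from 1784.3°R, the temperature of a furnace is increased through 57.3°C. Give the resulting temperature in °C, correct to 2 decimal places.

Initial temperature in Celsius: (1784.3 - 491.67) × 5/9 = 718.1278°C.
Final Celsius temperature: 718.1278 + 57.3000 = 775.4278°C.

775.43°C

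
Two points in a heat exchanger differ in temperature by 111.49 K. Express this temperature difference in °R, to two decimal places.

200.68°R

An interval of 1 K corresponds to 1.8°R.
111.49 × 1.8 = 200.68.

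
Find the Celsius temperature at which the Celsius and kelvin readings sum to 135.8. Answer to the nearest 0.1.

Let C be the Celsius reading. The kelvin reading is K = 1·C + 273.15.
Require C + K = 135.8: (2)·C + 273.15 = 135.8.
C = (135.8 - 273.15) / (2) = -68.7.

-68.7°C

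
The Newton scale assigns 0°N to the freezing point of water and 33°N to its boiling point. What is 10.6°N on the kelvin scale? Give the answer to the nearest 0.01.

Linear interpolation between the fixed points: C = (10.6 - 0) × 100 / (33 - 0) = 32.1212°C.
Then 32.1212 + 273.15 = 305.27 K.

305.27 K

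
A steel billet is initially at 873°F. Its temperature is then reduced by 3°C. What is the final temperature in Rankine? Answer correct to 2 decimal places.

1327.27°R

Initial temperature in Celsius: (873 - 32) × 5/9 = 467.2222°C.
Final Celsius temperature: 467.2222 - 3.0000 = 464.2222°C.
In Rankine: 464.2222 × 1.8 + 491.67 = 1327.27°R.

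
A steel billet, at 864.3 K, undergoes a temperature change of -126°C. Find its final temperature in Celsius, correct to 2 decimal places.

465.15°C

Initial temperature in Celsius: 864.3 - 273.15 = 591.1500°C.
Final Celsius temperature: 591.1500 - 126.0000 = 465.1500°C.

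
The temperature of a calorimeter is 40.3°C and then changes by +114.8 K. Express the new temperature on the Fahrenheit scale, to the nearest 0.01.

311.18°F

The 114.8 K change is an interval; Kelvin and Celsius degrees are the same size, so ΔC = +114.8°C.
Final Celsius temperature: 40.3000 + 114.8000 = 155.1000°C.
In Fahrenheit: 155.1000 × 1.8 + 32 = 311.18°F.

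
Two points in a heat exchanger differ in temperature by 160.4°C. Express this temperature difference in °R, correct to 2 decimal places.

288.72°R

Only the scale ratio 1.8 matters for a change in temperature.
160.4 × 1.8 = 288.72.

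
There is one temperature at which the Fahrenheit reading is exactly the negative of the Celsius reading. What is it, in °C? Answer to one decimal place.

Let C be the Celsius reading. The Fahrenheit reading is F = 1.8·C + 32.
Require F = -1·C: 1.8·C + 32 = -1·C.
(2.8)·C = -32  ⇒  C = -11.4.

-11.4°C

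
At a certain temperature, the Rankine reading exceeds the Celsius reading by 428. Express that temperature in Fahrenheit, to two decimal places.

Let x be the Rankine reading; then the Celsius reading is 5/9·x - 273.15.
(5/9·x - 273.15) - x = -428  ⇒  (-4/9)·x = -154.85  ⇒  x = 348.4125°R.
In Celsius: (348.4125 - 491.67) × 5/9 = -79.5875°C.
In Fahrenheit: -79.5875 × 1.8 + 32 = -111.26°F.

-111.26°F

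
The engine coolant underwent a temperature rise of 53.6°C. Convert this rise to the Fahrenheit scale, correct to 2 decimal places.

96.48°F

An interval of 1°C corresponds to 1.8°F.
53.6 × 1.8 = 96.48.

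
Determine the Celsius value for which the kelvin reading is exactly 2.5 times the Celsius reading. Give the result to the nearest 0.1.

Let C be the Celsius reading. The kelvin reading is K = 1·C + 273.15.
Require K = 2.5·C: 1·C + 273.15 = 2.5·C.
(-1.5)·C = -273.15  ⇒  C = 182.1.

182.1°C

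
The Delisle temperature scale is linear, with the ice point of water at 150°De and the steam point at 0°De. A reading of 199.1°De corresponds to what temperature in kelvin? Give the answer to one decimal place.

240.4 K

Linear interpolation between the fixed points: C = (199.1 - 150) × 100 / (0 - 150) = -32.7333°C.
Then -32.7333 + 273.15 = 240.4 K.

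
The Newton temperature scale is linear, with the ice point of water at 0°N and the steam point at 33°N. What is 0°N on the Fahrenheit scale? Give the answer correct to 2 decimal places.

32.00°F

Linear interpolation between the fixed points: C = (0 - 0) × 100 / (33 - 0) = 0.0000°C.
Then 0.0000 × 1.8 + 32 = 32.00°F.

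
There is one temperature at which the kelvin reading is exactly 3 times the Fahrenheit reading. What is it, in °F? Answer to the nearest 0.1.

Let F be the Fahrenheit reading. The kelvin reading is K = 5/9·F + 255.372.
Require K = 3·F: 5/9·F + 255.372 = 3·F.
(-22/9)·F = -255.372  ⇒  F = 104.5.

104.5°F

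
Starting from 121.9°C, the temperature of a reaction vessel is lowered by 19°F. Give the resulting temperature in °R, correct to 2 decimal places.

The 19°F change is an interval, so only the factor 5/9 applies: -19 × 5/9 = -10.5556°C.
Final Celsius temperature: 121.9000 - 10.5556 = 111.3444°C.
In Rankine: 111.3444 × 1.8 + 491.67 = 692.09°R.

692.09°R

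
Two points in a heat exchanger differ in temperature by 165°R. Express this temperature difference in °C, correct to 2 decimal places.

Only the scale ratio 5/9 matters for a change in temperature.
165 × 5/9 = 91.67.

91.67°C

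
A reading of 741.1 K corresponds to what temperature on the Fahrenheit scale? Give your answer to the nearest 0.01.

874.31°F

In Celsius: 741.1 - 273.15 = 467.9500°C.
In Fahrenheit: 467.9500 × 1.8 + 32 = 874.31°F.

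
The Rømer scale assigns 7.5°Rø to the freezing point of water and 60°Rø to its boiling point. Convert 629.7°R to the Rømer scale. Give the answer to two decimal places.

47.76°Rø

First in Celsius: (629.7 - 491.67) × 5/9 = 76.6833°C.
Linearly onto the Rømer scale: 7.5 + (76.6833 / 100) × (60 - 7.5) = 47.76°Rø.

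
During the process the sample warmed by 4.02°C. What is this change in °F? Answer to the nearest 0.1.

An interval of 1°C corresponds to 1.8°F.
4.02 × 1.8 = 7.2.

7.2°F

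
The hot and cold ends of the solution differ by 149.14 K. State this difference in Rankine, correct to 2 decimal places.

268.45°R

An interval of 1 K corresponds to 1.8°R.
149.14 × 1.8 = 268.45.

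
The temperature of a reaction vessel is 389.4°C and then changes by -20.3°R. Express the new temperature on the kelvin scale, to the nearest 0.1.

The 20.3°R change is an interval, so only the factor 5/9 applies: -20.3 × 5/9 = -11.2778°C.
Final Celsius temperature: 389.4000 - 11.2778 = 378.1222°C.
In kelvin: 378.1222 + 273.15 = 651.3 K.

651.3 K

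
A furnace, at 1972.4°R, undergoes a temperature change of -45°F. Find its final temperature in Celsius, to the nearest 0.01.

Initial temperature in Celsius: (1972.4 - 491.67) × 5/9 = 822.6278°C.
The 45°F change is an interval, so only the factor 5/9 applies: -45 × 5/9 = -25.0000°C.
Final Celsius temperature: 822.6278 - 25.0000 = 797.6278°C.

797.63°C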